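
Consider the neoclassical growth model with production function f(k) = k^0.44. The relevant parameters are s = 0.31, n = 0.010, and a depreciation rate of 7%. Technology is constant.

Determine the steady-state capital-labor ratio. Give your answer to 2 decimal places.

At the steady state, Δk = 0, so s·k^α = (n + δ)·k.
Rearranging, k^(1−α) = s / (n + δ).
k^0.56 = 0.31 / (0.010 + 0.070) = 0.31 / 0.080 = 3.8750
k* = 3.8750^(1/0.56) ≈ 11.2327

k* = 11.23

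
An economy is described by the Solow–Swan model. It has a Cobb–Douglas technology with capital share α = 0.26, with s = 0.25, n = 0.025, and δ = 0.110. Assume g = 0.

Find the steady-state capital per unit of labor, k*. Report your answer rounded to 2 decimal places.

k* = 2.30

At the steady state, Δk = 0, so s·k^α = (n + δ)·k.
Rearranging, k^(1−α) = s / (n + δ).
k^0.74 = 0.25 / (0.025 + 0.110) = 0.25 / 0.135 = 1.8519
k* = 1.8519^(1/0.74) ≈ 2.2996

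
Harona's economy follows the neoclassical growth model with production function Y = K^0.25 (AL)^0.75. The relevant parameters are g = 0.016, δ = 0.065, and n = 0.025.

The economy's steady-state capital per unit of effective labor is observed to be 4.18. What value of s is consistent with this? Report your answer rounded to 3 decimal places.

s ≈ 0.310

In steady state, investment equals break-even investment: s·k^α = (n + g + δ)·k.
So s / (n + g + δ) = (k*)^(1−α) = 4.18^0.75 = 2.9234.
Therefore s = 2.9234 × (n + g + δ) = 2.9234 × 0.106 = 0.3099.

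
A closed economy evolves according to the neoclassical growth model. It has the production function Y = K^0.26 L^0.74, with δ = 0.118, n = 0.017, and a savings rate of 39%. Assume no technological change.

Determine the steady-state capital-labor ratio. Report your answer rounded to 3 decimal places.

In steady state, investment equals break-even investment: s·k^α = (n + δ)·k.
Rearranging, k^(1−α) = s / (n + δ).
k^0.74 = 0.39 / (0.017 + 0.118) = 0.39 / 0.135 = 2.8889
k* = 2.8889^(1/0.74) ≈ 4.1938

k* = 4.194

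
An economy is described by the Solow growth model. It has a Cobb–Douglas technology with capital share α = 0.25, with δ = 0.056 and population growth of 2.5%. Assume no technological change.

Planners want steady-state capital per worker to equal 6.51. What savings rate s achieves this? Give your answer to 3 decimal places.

s ≈ 0.330

In steady state, investment equals break-even investment: s·k^α = (n + δ)·k.
So s / (n + δ) = (k*)^(1−α) = 6.51^0.75 = 4.0755.
Therefore s = 4.0755 × (n + δ) = 4.0755 × 0.081 = 0.3301.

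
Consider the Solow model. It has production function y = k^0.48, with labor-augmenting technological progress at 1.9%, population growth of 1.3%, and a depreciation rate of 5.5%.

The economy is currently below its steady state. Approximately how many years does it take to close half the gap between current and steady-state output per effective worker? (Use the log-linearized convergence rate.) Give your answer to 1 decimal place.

about 15.3 years

Near the steady state the convergence rate is λ = (1 − α)(n + g + δ).
λ = (1 − 0.48) × 0.087 = 0.52 × 0.087 = 0.04524
Half-life = ln 2 / λ = 0.6931 / 0.04524 ≈ 15.32 years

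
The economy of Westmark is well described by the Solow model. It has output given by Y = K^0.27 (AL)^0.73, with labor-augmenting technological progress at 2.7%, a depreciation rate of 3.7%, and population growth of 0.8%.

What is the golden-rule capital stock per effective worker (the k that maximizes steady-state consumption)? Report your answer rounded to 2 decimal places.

The golden rule sets f'(k) = n + g + δ, i.e. α·k^(α−1) = n + g + δ.
So k^(1−α) = α / (n + g + δ) = 0.27 / 0.072 = 3.7500.
k_gold = 3.7500^(1/0.73) ≈ 6.1143

k_gold ≈ 6.11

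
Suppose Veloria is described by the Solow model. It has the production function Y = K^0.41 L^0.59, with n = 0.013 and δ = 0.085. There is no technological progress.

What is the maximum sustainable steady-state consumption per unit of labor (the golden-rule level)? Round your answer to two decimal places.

c_gold ≈ 1.60

At the golden rule, f'(k) = n + δ, so α·k^(α−1) = n + δ and k_gold = (α/(n + δ))^(1/(1−α)).
k_gold = (0.41/0.098)^(1/0.59) = 4.1837^1.6949 ≈ 11.3105
c_gold = f(k_gold) − (n + δ)·k_gold = 2.7035 − 0.098×11.3105 ≈ 1.5951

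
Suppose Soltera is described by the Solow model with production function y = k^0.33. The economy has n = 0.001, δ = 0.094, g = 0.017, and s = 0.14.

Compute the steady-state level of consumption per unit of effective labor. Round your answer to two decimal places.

In steady state, investment equals break-even investment: s·k^α = (n + g + δ)·k.
Rearranging, k^(1−α) = s / (n + g + δ).
k^0.67 = 0.14 / (0.001 + 0.017 + 0.094) = 0.14 / 0.112 = 1.2500
k* = 1.2500^(1/0.67) ≈ 1.3952
y* = (k*)^α = 1.3952^0.33 ≈ 1.1162
c* = (1 − s)·y* = (1 − 0.14) × 1.1162 ≈ 0.9599

c* = 0.96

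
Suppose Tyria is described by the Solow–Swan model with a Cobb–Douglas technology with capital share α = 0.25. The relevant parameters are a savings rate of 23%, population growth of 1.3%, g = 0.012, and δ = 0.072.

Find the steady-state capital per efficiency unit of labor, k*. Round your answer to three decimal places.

k* = 3.162

At the steady state, Δk = 0, so s·k^α = (n + g + δ)·k.
Rearranging, k^(1−α) = s / (n + g + δ).
k^0.75 = 0.23 / (0.013 + 0.012 + 0.072) = 0.23 / 0.097 = 2.3711
k* = 2.3711^(1/0.75) ≈ 3.1618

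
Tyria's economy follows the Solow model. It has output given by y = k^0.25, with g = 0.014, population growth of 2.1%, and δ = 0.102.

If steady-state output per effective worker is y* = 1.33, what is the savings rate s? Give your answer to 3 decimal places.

s ≈ 0.322

Steady state requires s·f(k) = (n + g + δ)·k, i.e. s·k^α = (n + g + δ)·k.
Since y* = [s/(n + g + δ)]^(α/(1−α)), we have s/(n + g + δ) = (y*)^((1−α)/α) = 1.33^3 = 2.3526.
Therefore s = 2.3526 × (n + g + δ) = 2.3526 × 0.137 = 0.3223.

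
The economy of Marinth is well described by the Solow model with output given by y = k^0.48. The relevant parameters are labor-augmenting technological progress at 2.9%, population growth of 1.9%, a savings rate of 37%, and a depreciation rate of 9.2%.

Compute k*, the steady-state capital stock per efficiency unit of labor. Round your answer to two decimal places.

At the steady state, Δk = 0, so s·k^α = (n + g + δ)·k.
Dividing both sides by k: k^(1−α) = s / (n + g + δ).
k^0.52 = 0.37 / (0.019 + 0.029 + 0.092) = 0.37 / 0.140 = 2.6429
k* = 2.6429^(1/0.52) ≈ 6.4818

k* ≈ 6.48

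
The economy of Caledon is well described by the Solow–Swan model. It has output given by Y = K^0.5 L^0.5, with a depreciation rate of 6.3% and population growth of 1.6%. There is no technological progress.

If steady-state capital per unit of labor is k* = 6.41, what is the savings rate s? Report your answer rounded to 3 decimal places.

s ≈ 0.200

In steady state, investment equals break-even investment: s·k^α = (n + δ)·k.
So s / (n + δ) = (k*)^(1−α) = 6.41^0.5 = 2.5318.
Therefore s = 2.5318 × (n + δ) = 2.5318 × 0.079 = 0.2000.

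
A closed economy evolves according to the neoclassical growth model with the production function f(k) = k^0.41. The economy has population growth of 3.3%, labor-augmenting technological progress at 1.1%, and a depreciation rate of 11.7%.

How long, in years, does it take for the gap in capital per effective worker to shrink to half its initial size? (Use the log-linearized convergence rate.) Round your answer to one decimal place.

about 7.3 years

Near the steady state the convergence rate is λ = (1 − α)(n + g + δ).
λ = (1 − 0.41) × 0.161 = 0.59 × 0.161 = 0.09499
Half-life = ln 2 / λ = 0.6931 / 0.09499 ≈ 7.30 years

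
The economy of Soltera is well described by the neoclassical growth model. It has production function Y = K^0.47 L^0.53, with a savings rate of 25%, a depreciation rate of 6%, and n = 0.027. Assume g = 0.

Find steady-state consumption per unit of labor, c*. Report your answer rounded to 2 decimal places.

c* ≈ 1.91

In steady state, investment equals break-even investment: s·k^α = (n + δ)·k.
Dividing both sides by k: k^(1−α) = s / (n + δ).
k^0.53 = 0.25 / (0.027 + 0.060) = 0.25 / 0.087 = 2.8736
k* = 2.8736^(1/0.53) ≈ 7.3275
y* = (k*)^α = 7.3275^0.47 ≈ 2.5499
c* = (1 − s)·y* = (1 − 0.25) × 2.5499 ≈ 1.9124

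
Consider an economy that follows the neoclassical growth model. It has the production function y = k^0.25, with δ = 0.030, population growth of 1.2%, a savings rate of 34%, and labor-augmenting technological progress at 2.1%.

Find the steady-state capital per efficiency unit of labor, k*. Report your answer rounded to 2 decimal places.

k* = 9.47

Steady state requires s·f(k) = (n + g + δ)·k, i.e. s·k^α = (n + g + δ)·k.
Dividing both sides by k: k^(1−α) = s / (n + g + δ).
k^0.75 = 0.34 / (0.012 + 0.021 + 0.030) = 0.34 / 0.063 = 5.3968
k* = 5.3968^(1/0.75) ≈ 9.4663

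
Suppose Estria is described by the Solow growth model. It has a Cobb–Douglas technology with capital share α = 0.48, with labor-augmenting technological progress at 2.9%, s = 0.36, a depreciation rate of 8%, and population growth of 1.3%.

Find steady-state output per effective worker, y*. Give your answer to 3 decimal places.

y* ≈ 2.715

At the steady state, Δk = 0, so s·k^α = (n + g + δ)·k.
Dividing both sides by k: k^(1−α) = s / (n + g + δ).
k^0.52 = 0.36 / (0.013 + 0.029 + 0.080) = 0.36 / 0.122 = 2.9508
k* = 2.9508^(1/0.52) ≈ 8.0118
y* = (k*)^α = 8.0118^0.48 ≈ 2.7151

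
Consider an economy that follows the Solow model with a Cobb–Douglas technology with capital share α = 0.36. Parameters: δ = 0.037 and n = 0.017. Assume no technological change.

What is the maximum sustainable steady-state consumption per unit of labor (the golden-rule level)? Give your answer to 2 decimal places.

At the golden rule, f'(k) = n + δ, so α·k^(α−1) = n + δ and k_gold = (α/(n + δ))^(1/(1−α)).
k_gold = (0.36/0.054)^(1/0.64) = 6.6667^1.5625 ≈ 19.3803
c_gold = f(k_gold) − (n + δ)·k_gold = 2.9070 − 0.054×19.3803 ≈ 1.8605

c_gold ≈ 1.86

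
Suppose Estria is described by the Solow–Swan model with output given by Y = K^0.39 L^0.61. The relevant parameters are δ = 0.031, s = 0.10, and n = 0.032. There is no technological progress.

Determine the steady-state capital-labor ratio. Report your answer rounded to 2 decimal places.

In steady state, investment equals break-even investment: s·k^α = (n + δ)·k.
Rearranging, k^(1−α) = s / (n + δ).
k^0.61 = 0.10 / (0.032 + 0.031) = 0.10 / 0.063 = 1.5873
k* = 1.5873^(1/0.61) ≈ 2.1328

k* ≈ 2.13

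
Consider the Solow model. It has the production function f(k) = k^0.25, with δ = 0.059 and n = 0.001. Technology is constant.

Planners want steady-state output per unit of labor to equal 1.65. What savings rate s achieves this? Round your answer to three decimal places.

At the steady state, Δk = 0, so s·k^α = (n + δ)·k.
Since y* = [s/(n + δ)]^(α/(1−α)), we have s/(n + δ) = (y*)^((1−α)/α) = 1.65^3 = 4.4921.
Therefore s = 4.4921 × (n + δ) = 4.4921 × 0.060 = 0.2695.

s ≈ 0.270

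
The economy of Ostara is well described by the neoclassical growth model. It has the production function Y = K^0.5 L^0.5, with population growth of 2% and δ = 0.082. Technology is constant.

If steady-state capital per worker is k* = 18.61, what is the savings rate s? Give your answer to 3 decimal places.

In steady state, investment equals break-even investment: s·k^α = (n + δ)·k.
So s / (n + δ) = (k*)^(1−α) = 18.61^0.5 = 4.3139.
Therefore s = 4.3139 × (n + δ) = 4.3139 × 0.102 = 0.4400.

s ≈ 0.440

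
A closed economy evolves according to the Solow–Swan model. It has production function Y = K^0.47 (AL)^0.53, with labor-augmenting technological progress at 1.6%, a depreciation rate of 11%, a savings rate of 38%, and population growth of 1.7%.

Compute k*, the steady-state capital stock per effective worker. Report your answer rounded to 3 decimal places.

Steady state requires s·f(k) = (n + g + δ)·k, i.e. s·k^α = (n + g + δ)·k.
Dividing both sides by k: k^(1−α) = s / (n + g + δ).
k^0.53 = 0.38 / (0.017 + 0.016 + 0.110) = 0.38 / 0.143 = 2.6573
k* = 2.6573^(1/0.53) ≈ 6.3217

k* = 6.322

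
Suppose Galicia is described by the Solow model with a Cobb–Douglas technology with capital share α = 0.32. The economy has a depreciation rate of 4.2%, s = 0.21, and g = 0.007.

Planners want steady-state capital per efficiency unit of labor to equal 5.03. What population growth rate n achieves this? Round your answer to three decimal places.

In steady state, investment equals break-even investment: s·k^α = (n + g + δ)·k.
So s / (n + g + δ) = (k*)^(1−α) = 5.03^0.68 = 2.9996.
Therefore n + g + δ = s / 2.9996 = 0.21 / 2.9996 = 0.0700, so n = 0.0700 − 0.049 = 0.0210.

n ≈ 0.021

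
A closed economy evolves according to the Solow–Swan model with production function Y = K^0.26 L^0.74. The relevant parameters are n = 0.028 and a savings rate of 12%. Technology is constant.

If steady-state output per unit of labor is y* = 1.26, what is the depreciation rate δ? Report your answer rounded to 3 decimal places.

In steady state, investment equals break-even investment: s·k^α = (n + δ)·k.
Since y* = [s/(n + δ)]^(α/(1−α)), we have s/(n + δ) = (y*)^((1−α)/α) = 1.26^2.8462 = 1.9305.
Therefore n + δ = s / 1.9305 = 0.12 / 1.9305 = 0.0622, so δ = 0.0622 − 0.028 = 0.0342.

δ ≈ 0.034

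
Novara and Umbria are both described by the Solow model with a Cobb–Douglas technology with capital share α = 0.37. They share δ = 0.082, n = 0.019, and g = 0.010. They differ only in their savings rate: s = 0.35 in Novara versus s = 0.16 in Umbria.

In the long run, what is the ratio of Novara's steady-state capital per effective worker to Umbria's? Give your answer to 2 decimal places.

Steady-state k* = [s/(n + g + δ)]^(1/(1−α)), so the ratio is [ (s_N/(n + g + δ)_N) / (s_U/(n + g + δ)_U) ]^1.5873.
s_N/(n + g + δ)_N = 0.35/0.111 = 3.1532; s_U/(n + g + δ)_U = 0.16/0.111 = 1.4414.
Ratio = (3.1532/1.4414)^1.5873 = 2.1876^1.5873 ≈ 3.4644

k*_N / k*_U ≈ 3.46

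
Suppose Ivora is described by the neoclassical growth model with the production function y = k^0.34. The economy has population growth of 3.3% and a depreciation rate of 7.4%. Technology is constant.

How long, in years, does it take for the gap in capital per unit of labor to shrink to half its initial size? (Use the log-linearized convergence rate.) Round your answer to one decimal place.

about 9.8 years

Near the steady state the convergence rate is λ = (1 − α)(n + δ).
λ = (1 − 0.34) × 0.107 = 0.66 × 0.107 = 0.07062
Half-life = ln 2 / λ = 0.6931 / 0.07062 ≈ 9.81 years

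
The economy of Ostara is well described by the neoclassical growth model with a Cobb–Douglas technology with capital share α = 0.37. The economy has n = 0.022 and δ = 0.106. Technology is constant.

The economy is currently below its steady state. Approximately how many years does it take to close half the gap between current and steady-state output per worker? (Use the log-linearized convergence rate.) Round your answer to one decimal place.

half-life ≈ 8.6 years

Near the steady state the convergence rate is λ = (1 − α)(n + δ).
λ = (1 − 0.37) × 0.128 = 0.63 × 0.128 = 0.08064
Half-life = ln 2 / λ = 0.6931 / 0.08064 ≈ 8.59 years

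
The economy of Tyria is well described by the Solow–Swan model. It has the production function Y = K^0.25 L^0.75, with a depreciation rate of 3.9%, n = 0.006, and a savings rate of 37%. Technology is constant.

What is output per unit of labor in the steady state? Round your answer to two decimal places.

At the steady state, Δk = 0, so s·k^α = (n + δ)·k.
Dividing both sides by k: k^(1−α) = s / (n + δ).
k^0.75 = 0.37 / (0.006 + 0.039) = 0.37 / 0.045 = 8.2222
k* = 8.2222^(1/0.75) ≈ 16.5953
y* = (k*)^α = 16.5953^0.25 ≈ 2.0183

y* ≈ 2.02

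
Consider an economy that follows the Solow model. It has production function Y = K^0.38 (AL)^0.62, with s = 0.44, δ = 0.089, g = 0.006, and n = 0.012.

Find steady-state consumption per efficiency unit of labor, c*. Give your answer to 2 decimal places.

c* ≈ 1.33

Steady state requires s·f(k) = (n + g + δ)·k, i.e. s·k^α = (n + g + δ)·k.
Rearranging, k^(1−α) = s / (n + g + δ).
k^0.62 = 0.44 / (0.012 + 0.006 + 0.089) = 0.44 / 0.107 = 4.1121
k* = 4.1121^(1/0.62) ≈ 9.7819
y* = (k*)^α = 9.7819^0.38 ≈ 2.3788
c* = (1 − s)·y* = (1 − 0.44) × 2.3788 ≈ 1.3321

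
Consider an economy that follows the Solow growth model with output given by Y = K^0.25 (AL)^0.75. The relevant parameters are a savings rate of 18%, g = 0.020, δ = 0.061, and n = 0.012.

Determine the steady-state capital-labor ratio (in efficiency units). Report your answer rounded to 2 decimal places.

Steady state requires s·f(k) = (n + g + δ)·k, i.e. s·k^α = (n + g + δ)·k.
Rearranging, k^(1−α) = s / (n + g + δ).
k^0.75 = 0.18 / (0.012 + 0.020 + 0.061) = 0.18 / 0.093 = 1.9355
k* = 1.9355^(1/0.75) ≈ 2.4121

k* ≈ 2.41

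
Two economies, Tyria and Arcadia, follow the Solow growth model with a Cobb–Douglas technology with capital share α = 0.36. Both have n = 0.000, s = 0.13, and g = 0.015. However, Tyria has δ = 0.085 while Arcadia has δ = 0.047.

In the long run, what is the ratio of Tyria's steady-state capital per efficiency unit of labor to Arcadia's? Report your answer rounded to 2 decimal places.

Steady-state k* = [s/(n + g + δ)]^(1/(1−α)), so the ratio is [ (s_T/(n + g + δ)_T) / (s_A/(n + g + δ)_A) ]^1.5625.
s_T/(n + g + δ)_T = 0.13/0.100 = 1.3000; s_A/(n + g + δ)_A = 0.13/0.062 = 2.0968.
Ratio = (1.3000/2.0968)^1.5625 = 0.6200^1.5625 ≈ 0.4738

k*_T / k*_A ≈ 0.47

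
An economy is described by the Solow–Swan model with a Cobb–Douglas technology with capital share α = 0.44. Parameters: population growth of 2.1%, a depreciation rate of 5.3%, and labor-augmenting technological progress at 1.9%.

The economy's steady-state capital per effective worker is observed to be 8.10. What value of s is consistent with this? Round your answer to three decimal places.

Steady state requires s·f(k) = (n + g + δ)·k, i.e. s·k^α = (n + g + δ)·k.
So s / (n + g + δ) = (k*)^(1−α) = 8.10^0.56 = 3.2266.
Therefore s = 3.2266 × (n + g + δ) = 3.2266 × 0.093 = 0.3001.

s ≈ 0.300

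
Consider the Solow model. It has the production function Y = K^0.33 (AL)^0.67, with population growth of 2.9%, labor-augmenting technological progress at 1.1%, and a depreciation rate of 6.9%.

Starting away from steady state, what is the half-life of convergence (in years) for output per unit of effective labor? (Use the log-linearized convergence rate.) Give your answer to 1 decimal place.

half-life ≈ 9.5 years

Near the steady state the convergence rate is λ = (1 − α)(n + g + δ).
λ = (1 − 0.33) × 0.109 = 0.67 × 0.109 = 0.07303
Half-life = ln 2 / λ = 0.6931 / 0.07303 ≈ 9.49 years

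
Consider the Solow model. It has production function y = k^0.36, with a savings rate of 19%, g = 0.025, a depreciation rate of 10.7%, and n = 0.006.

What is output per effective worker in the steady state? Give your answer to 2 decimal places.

y* ≈ 1.20

Steady state requires s·f(k) = (n + g + δ)·k, i.e. s·k^α = (n + g + δ)·k.
Rearranging, k^(1−α) = s / (n + g + δ).
k^0.64 = 0.19 / (0.006 + 0.025 + 0.107) = 0.19 / 0.138 = 1.3768
k* = 1.3768^(1/0.64) ≈ 1.6481
y* = (k*)^α = 1.6481^0.36 ≈ 1.1971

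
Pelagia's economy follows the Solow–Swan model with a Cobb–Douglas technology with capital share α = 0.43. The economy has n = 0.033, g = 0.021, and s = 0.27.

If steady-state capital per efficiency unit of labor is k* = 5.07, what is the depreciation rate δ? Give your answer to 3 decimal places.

δ ≈ 0.053

In steady state, investment equals break-even investment: s·k^α = (n + g + δ)·k.
So s / (n + g + δ) = (k*)^(1−α) = 5.07^0.57 = 2.5226.
Therefore n + g + δ = s / 2.5226 = 0.27 / 2.5226 = 0.1070, so δ = 0.1070 − 0.054 = 0.0530.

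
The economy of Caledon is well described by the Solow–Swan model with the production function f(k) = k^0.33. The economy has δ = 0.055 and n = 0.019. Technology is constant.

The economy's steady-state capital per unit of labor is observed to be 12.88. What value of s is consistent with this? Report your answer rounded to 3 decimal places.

At the steady state, Δk = 0, so s·k^α = (n + δ)·k.
So s / (n + δ) = (k*)^(1−α) = 12.88^0.67 = 5.5417.
Therefore s = 5.5417 × (n + δ) = 5.5417 × 0.074 = 0.4101.

s ≈ 0.410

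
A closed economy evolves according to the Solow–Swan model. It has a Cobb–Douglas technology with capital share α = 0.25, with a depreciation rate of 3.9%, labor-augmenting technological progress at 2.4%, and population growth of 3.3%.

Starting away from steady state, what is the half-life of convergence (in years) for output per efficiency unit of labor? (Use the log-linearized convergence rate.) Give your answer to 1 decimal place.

half-life ≈ 9.6 years

Near the steady state the convergence rate is λ = (1 − α)(n + g + δ).
λ = (1 − 0.25) × 0.096 = 0.75 × 0.096 = 0.0720
Half-life = ln 2 / λ = 0.6931 / 0.0720 ≈ 9.63 years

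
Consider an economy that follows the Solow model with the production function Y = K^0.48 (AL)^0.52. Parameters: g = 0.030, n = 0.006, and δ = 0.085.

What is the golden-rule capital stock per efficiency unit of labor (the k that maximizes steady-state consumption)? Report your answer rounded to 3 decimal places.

k_gold ≈ 14.154

The golden rule sets f'(k) = n + g + δ, i.e. α·k^(α−1) = n + g + δ.
So k^(1−α) = α / (n + g + δ) = 0.48 / 0.121 = 3.9669.
k_gold = 3.9669^(1/0.52) ≈ 14.1536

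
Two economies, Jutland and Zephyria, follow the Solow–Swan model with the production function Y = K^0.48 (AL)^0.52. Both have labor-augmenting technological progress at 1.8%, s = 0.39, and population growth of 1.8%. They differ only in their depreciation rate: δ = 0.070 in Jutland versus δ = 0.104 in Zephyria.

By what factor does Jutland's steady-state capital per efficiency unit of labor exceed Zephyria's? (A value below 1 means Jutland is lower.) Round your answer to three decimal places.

Steady-state k* = [s/(n + g + δ)]^(1/(1−α)), so the ratio is [ (s_J/(n + g + δ)_J) / (s_Z/(n + g + δ)_Z) ]^1.9231.
s_J/(n + g + δ)_J = 0.39/0.106 = 3.6792; s_Z/(n + g + δ)_Z = 0.39/0.140 = 2.7857.
Ratio = (3.6792/2.7857)^1.9231 = 1.3207^1.9231 ≈ 1.7073

ratio ≈ 1.707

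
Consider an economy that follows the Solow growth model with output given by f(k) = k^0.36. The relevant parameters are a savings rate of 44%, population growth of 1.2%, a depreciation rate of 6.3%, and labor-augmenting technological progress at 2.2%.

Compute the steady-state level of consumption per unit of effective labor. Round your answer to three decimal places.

c* ≈ 1.311

In steady state, investment equals break-even investment: s·k^α = (n + g + δ)·k.
Rearranging, k^(1−α) = s / (n + g + δ).
k^0.64 = 0.44 / (0.012 + 0.022 + 0.063) = 0.44 / 0.097 = 4.5361
k* = 4.5361^(1/0.64) ≈ 10.6186
y* = (k*)^α = 10.6186^0.36 ≈ 2.3409
c* = (1 − s)·y* = (1 − 0.44) × 2.3409 ≈ 1.3109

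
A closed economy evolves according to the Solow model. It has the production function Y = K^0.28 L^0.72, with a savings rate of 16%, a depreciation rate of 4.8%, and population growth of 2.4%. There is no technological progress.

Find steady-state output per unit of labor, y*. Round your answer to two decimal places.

y* = 1.36

Steady state requires s·f(k) = (n + δ)·k, i.e. s·k^α = (n + δ)·k.
Rearranging, k^(1−α) = s / (n + δ).
k^0.72 = 0.16 / (0.024 + 0.048) = 0.16 / 0.072 = 2.2222
k* = 2.2222^(1/0.72) ≈ 3.0314
y* = (k*)^α = 3.0314^0.28 ≈ 1.3641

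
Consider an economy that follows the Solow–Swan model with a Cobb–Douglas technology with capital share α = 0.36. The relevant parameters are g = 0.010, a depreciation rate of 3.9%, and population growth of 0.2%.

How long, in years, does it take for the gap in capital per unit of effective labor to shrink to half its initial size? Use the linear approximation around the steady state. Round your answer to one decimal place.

Near the steady state the convergence rate is λ = (1 − α)(n + g + δ).
λ = (1 − 0.36) × 0.051 = 0.64 × 0.051 = 0.03264
Half-life = ln 2 / λ = 0.6931 / 0.03264 ≈ 21.23 years

about 21.2 years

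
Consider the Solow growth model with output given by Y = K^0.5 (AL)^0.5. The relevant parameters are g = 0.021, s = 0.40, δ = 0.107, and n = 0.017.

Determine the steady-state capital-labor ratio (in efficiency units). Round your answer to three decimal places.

k* = 7.610

Steady state requires s·f(k) = (n + g + δ)·k, i.e. s·k^α = (n + g + δ)·k.
Rearranging, k^(1−α) = s / (n + g + δ).
k^0.5 = 0.40 / (0.017 + 0.021 + 0.107) = 0.40 / 0.145 = 2.7586
k* = 2.7586^(1/0.5) ≈ 7.6099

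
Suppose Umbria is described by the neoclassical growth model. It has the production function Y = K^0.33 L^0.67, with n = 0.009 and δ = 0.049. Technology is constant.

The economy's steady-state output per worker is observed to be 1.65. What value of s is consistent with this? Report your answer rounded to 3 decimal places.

s ≈ 0.160

In steady state, investment equals break-even investment: s·k^α = (n + δ)·k.
Since y* = [s/(n + δ)]^(α/(1−α)), we have s/(n + δ) = (y*)^((1−α)/α) = 1.65^2.0303 = 2.7641.
Therefore s = 2.7641 × (n + δ) = 2.7641 × 0.058 = 0.1603.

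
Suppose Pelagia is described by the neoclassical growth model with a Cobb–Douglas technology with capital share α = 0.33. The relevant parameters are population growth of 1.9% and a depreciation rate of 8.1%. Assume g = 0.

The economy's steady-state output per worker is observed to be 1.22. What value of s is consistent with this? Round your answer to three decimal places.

s ≈ 0.150

At the steady state, Δk = 0, so s·k^α = (n + δ)·k.
Since y* = [s/(n + δ)]^(α/(1−α)), we have s/(n + δ) = (y*)^((1−α)/α) = 1.22^2.0303 = 1.4974.
Therefore s = 1.4974 × (n + δ) = 1.4974 × 0.100 = 0.1497.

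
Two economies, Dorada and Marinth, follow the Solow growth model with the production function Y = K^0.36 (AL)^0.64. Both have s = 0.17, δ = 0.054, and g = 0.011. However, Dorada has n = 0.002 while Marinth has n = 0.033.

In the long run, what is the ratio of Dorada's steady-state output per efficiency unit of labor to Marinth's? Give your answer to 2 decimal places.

Steady-state y* = [s/(n + g + δ)]^(α/(1−α)), so the ratio is [ (s_D/(n + g + δ)_D) / (s_M/(n + g + δ)_M) ]^0.5625.
s_D/(n + g + δ)_D = 0.17/0.067 = 2.5373; s_M/(n + g + δ)_M = 0.17/0.098 = 1.7347.
Ratio = (2.5373/1.7347)^0.5625 = 1.4627^0.5625 ≈ 1.2385

y*_D / y*_M ≈ 1.24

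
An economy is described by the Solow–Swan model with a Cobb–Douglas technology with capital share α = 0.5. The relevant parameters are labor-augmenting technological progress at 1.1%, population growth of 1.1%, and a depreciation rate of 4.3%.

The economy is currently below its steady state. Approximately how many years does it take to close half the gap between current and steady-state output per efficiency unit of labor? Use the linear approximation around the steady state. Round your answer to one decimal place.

Near the steady state the convergence rate is λ = (1 − α)(n + g + δ).
λ = (1 − 0.5) × 0.065 = 0.5 × 0.065 = 0.0325
Half-life = ln 2 / λ = 0.6931 / 0.0325 ≈ 21.33 years

about 21.3 years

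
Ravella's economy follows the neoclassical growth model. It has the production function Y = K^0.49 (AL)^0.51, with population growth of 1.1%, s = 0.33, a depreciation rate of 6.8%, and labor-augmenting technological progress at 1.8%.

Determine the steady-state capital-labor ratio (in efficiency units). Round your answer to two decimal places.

k* ≈ 11.03

Steady state requires s·f(k) = (n + g + δ)·k, i.e. s·k^α = (n + g + δ)·k.
Rearranging, k^(1−α) = s / (n + g + δ).
k^0.51 = 0.33 / (0.011 + 0.018 + 0.068) = 0.33 / 0.097 = 3.4021
k* = 3.4021^(1/0.51) ≈ 11.0317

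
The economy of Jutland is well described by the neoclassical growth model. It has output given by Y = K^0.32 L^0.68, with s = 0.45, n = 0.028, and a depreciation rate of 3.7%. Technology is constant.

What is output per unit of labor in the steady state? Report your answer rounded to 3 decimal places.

y* ≈ 2.486

At the steady state, Δk = 0, so s·k^α = (n + δ)·k.
Rearranging, k^(1−α) = s / (n + δ).
k^0.68 = 0.45 / (0.028 + 0.037) = 0.45 / 0.065 = 6.9231
k* = 6.9231^(1/0.68) ≈ 17.2082
y* = (k*)^α = 17.2082^0.32 ≈ 2.4856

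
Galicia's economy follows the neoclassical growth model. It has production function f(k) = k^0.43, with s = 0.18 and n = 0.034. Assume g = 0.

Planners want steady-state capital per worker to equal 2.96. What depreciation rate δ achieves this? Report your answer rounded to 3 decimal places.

In steady state, investment equals break-even investment: s·k^α = (n + δ)·k.
So s / (n + δ) = (k*)^(1−α) = 2.96^0.57 = 1.8562.
Therefore n + δ = s / 1.8562 = 0.18 / 1.8562 = 0.0970, so δ = 0.0970 − 0.034 = 0.0630.

δ ≈ 0.063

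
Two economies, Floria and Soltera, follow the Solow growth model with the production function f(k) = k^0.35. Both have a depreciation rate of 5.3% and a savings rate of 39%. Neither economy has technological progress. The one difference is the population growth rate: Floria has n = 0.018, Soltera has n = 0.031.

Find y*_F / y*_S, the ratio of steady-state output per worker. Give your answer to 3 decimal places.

Steady-state y* = [s/(n + δ)]^(α/(1−α)), so the ratio is [ (s_F/(n + δ)_F) / (s_S/(n + δ)_S) ]^0.5385.
s_F/(n + δ)_F = 0.39/0.071 = 5.4930; s_S/(n + δ)_S = 0.39/0.084 = 4.6429.
Ratio = (5.4930/4.6429)^0.5385 = 1.1831^0.5385 ≈ 1.0948

ratio ≈ 1.095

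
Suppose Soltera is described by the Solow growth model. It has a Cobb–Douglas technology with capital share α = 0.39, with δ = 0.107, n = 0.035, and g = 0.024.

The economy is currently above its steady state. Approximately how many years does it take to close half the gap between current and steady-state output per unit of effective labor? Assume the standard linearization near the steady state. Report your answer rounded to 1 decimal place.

half-life ≈ 6.8 years

Near the steady state the convergence rate is λ = (1 − α)(n + g + δ).
λ = (1 − 0.39) × 0.166 = 0.61 × 0.166 = 0.10126
Half-life = ln 2 / λ = 0.6931 / 0.10126 ≈ 6.84 years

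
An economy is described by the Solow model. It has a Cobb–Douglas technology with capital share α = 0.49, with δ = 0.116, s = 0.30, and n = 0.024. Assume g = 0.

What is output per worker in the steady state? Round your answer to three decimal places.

y* = 2.080

At the steady state, Δk = 0, so s·k^α = (n + δ)·k.
Rearranging, k^(1−α) = s / (n + δ).
k^0.51 = 0.30 / (0.024 + 0.116) = 0.30 / 0.140 = 2.1429
k* = 2.1429^(1/0.51) ≈ 4.4568
y* = (k*)^α = 4.4568^0.49 ≈ 2.0798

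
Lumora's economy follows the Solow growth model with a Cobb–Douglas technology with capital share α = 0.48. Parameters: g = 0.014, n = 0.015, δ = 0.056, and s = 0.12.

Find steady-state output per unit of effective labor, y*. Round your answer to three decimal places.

y* = 1.375

At the steady state, Δk = 0, so s·k^α = (n + g + δ)·k.
Dividing both sides by k: k^(1−α) = s / (n + g + δ).
k^0.52 = 0.12 / (0.015 + 0.014 + 0.056) = 0.12 / 0.085 = 1.4118
k* = 1.4118^(1/0.52) ≈ 1.9410
y* = (k*)^α = 1.9410^0.48 ≈ 1.3748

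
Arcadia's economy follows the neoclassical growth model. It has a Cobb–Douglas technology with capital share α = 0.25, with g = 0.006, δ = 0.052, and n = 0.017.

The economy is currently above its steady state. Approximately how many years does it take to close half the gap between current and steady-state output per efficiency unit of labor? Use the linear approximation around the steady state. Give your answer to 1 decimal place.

Near the steady state the convergence rate is λ = (1 − α)(n + g + δ).
λ = (1 − 0.25) × 0.075 = 0.75 × 0.075 = 0.05625
Half-life = ln 2 / λ = 0.6931 / 0.05625 ≈ 12.32 years

about 12.3 years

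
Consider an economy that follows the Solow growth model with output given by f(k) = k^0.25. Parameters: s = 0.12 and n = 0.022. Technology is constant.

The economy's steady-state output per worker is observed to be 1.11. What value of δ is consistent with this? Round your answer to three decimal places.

Steady state requires s·f(k) = (n + δ)·k, i.e. s·k^α = (n + δ)·k.
Since y* = [s/(n + δ)]^(α/(1−α)), we have s/(n + δ) = (y*)^((1−α)/α) = 1.11^3 = 1.3676.
Therefore n + δ = s / 1.3676 = 0.12 / 1.3676 = 0.0877, so δ = 0.0877 − 0.022 = 0.0657.

δ ≈ 0.066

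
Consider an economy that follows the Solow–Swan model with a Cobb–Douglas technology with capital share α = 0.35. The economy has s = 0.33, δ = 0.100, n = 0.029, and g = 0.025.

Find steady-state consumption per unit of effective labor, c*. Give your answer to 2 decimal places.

At the steady state, Δk = 0, so s·k^α = (n + g + δ)·k.
Dividing both sides by k: k^(1−α) = s / (n + g + δ).
k^0.65 = 0.33 / (0.029 + 0.025 + 0.100) = 0.33 / 0.154 = 2.1429
k* = 2.1429^(1/0.65) ≈ 3.2302
y* = (k*)^α = 3.2302^0.35 ≈ 1.5074
c* = (1 − s)·y* = (1 − 0.33) × 1.5074 ≈ 1.0100

c* ≈ 1.01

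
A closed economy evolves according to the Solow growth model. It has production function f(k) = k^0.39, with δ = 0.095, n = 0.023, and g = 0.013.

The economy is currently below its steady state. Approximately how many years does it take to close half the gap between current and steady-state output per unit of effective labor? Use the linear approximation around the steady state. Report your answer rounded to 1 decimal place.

about 8.7 years

Near the steady state the convergence rate is λ = (1 − α)(n + g + δ).
λ = (1 − 0.39) × 0.131 = 0.61 × 0.131 = 0.07991
Half-life = ln 2 / λ = 0.6931 / 0.07991 ≈ 8.67 years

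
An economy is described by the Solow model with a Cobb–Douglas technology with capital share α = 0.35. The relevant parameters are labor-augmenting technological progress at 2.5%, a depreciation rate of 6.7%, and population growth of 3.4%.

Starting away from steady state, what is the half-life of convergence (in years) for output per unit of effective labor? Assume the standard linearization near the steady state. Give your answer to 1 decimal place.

Near the steady state the convergence rate is λ = (1 − α)(n + g + δ).
λ = (1 − 0.35) × 0.126 = 0.65 × 0.126 = 0.0819
Half-life = ln 2 / λ = 0.6931 / 0.0819 ≈ 8.46 years

about 8.5 years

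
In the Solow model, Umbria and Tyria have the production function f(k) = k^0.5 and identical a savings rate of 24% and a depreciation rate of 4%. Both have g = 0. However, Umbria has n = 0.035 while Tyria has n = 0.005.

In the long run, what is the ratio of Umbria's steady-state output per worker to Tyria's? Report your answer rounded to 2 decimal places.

y*_U / y*_T ≈ 0.60

Steady-state y* = [s/(n + δ)]^(α/(1−α)), so the ratio is [ (s_U/(n + δ)_U) / (s_T/(n + δ)_T) ]^1.
s_U/(n + δ)_U = 0.24/0.075 = 3.2000; s_T/(n + δ)_T = 0.24/0.045 = 5.3333.
Ratio = (3.2000/5.3333)^1 = 0.6000^1 ≈ 0.6000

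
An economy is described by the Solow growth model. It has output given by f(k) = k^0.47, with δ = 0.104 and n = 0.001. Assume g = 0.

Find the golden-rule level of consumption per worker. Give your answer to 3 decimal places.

c_gold ≈ 2.002

At the golden rule, f'(k) = n + δ, so α·k^(α−1) = n + δ and k_gold = (α/(n + δ))^(1/(1−α)).
k_gold = (0.47/0.105)^(1/0.53) = 4.4762^1.8868 ≈ 16.9097
c_gold = f(k_gold) − (n + δ)·k_gold = 3.7777 − 0.105×16.9097 ≈ 2.0022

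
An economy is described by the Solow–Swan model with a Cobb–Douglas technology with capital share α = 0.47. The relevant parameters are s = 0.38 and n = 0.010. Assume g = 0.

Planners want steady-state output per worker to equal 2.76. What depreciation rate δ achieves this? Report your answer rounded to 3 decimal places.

Steady state requires s·f(k) = (n + δ)·k, i.e. s·k^α = (n + δ)·k.
Since y* = [s/(n + δ)]^(α/(1−α)), we have s/(n + δ) = (y*)^((1−α)/α) = 2.76^1.1277 = 3.1421.
Therefore n + δ = s / 3.1421 = 0.38 / 3.1421 = 0.1209, so δ = 0.1209 − 0.010 = 0.1109.

δ ≈ 0.111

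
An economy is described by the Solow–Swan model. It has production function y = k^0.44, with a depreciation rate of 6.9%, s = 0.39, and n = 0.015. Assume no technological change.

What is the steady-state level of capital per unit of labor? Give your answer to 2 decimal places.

k* = 15.51

At the steady state, Δk = 0, so s·k^α = (n + δ)·k.
Dividing both sides by k: k^(1−α) = s / (n + δ).
k^0.56 = 0.39 / (0.015 + 0.069) = 0.39 / 0.084 = 4.6429
k* = 4.6429^(1/0.56) ≈ 15.5130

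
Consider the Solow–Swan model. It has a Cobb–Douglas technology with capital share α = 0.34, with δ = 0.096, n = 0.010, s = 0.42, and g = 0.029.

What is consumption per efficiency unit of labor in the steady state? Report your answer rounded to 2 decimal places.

c* = 1.04

Steady state requires s·f(k) = (n + g + δ)·k, i.e. s·k^α = (n + g + δ)·k.
Rearranging, k^(1−α) = s / (n + g + δ).
k^0.66 = 0.42 / (0.010 + 0.029 + 0.096) = 0.42 / 0.135 = 3.1111
k* = 3.1111^(1/0.66) ≈ 5.5826
y* = (k*)^α = 5.5826^0.34 ≈ 1.7944
c* = (1 − s)·y* = (1 − 0.42) × 1.7944 ≈ 1.0408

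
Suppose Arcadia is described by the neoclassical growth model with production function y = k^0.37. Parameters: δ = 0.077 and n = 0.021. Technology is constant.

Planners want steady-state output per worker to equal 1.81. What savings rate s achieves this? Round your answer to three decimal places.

s ≈ 0.269

In steady state, investment equals break-even investment: s·k^α = (n + δ)·k.
Since y* = [s/(n + δ)]^(α/(1−α)), we have s/(n + δ) = (y*)^((1−α)/α) = 1.81^1.7027 = 2.7463.
Therefore s = 2.7463 × (n + δ) = 2.7463 × 0.098 = 0.2691.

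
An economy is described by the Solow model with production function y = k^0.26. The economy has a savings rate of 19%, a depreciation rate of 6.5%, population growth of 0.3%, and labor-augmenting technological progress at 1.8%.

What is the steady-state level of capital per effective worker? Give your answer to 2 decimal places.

Steady state requires s·f(k) = (n + g + δ)·k, i.e. s·k^α = (n + g + δ)·k.
Rearranging, k^(1−α) = s / (n + g + δ).
k^0.74 = 0.19 / (0.003 + 0.018 + 0.065) = 0.19 / 0.086 = 2.2093
k* = 2.2093^(1/0.74) ≈ 2.9188

k* = 2.92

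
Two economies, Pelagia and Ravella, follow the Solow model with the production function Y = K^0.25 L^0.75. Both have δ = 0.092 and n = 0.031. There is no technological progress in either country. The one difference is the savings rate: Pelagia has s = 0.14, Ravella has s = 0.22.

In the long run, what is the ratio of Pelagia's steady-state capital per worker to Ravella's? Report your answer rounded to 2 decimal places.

Steady-state k* = [s/(n + δ)]^(1/(1−α)), so the ratio is [ (s_P/(n + δ)_P) / (s_R/(n + δ)_R) ]^1.3333.
s_P/(n + δ)_P = 0.14/0.123 = 1.1382; s_R/(n + δ)_R = 0.22/0.123 = 1.7886.
Ratio = (1.1382/1.7886)^1.3333 = 0.6364^1.3333 ≈ 0.5474

k*_P / k*_R ≈ 0.55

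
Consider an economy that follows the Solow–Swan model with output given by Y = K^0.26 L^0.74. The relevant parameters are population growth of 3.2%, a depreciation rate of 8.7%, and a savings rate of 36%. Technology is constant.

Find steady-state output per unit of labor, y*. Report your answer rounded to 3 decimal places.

y* ≈ 1.475

Steady state requires s·f(k) = (n + δ)·k, i.e. s·k^α = (n + δ)·k.
Rearranging, k^(1−α) = s / (n + δ).
k^0.74 = 0.36 / (0.032 + 0.087) = 0.36 / 0.119 = 3.0252
k* = 3.0252^(1/0.74) ≈ 4.4634
y* = (k*)^α = 4.4634^0.26 ≈ 1.4754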